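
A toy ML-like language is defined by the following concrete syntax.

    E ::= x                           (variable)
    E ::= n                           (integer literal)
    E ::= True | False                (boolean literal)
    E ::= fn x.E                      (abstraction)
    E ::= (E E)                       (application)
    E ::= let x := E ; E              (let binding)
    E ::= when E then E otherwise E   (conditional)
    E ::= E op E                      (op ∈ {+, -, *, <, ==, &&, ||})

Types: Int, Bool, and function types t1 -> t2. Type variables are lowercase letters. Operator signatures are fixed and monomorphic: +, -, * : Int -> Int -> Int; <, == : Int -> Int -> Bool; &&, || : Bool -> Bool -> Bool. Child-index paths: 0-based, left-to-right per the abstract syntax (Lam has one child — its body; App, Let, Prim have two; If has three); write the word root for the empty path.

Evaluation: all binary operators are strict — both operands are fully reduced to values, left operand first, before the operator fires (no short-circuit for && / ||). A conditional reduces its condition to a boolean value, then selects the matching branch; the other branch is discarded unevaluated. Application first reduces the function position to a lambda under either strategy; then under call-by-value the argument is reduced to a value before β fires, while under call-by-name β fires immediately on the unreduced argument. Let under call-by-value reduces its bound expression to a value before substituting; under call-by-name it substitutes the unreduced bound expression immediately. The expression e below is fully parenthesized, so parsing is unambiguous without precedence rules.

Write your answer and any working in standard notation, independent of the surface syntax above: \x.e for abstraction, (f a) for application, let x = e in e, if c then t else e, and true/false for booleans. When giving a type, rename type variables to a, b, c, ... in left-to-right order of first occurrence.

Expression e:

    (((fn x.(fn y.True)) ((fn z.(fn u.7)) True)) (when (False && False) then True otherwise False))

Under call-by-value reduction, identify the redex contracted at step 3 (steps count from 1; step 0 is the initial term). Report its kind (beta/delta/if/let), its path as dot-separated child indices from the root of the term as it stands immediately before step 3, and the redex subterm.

Working:
step 0: (((\x.(\y.true)) ((\z.(\u.7)) true)) (if (false && false) then true else false))
step 1: [beta@0.1] (((\x.(\y.true)) (\u.7)) (if (false && false) then true else false))
step 2: [beta@0] ((\y.true) (if (false && false) then true else false))
step 3: [delta@1.0] ((\y.true) (if false then true else false))

Answer: delta at 1.0 : (false && false)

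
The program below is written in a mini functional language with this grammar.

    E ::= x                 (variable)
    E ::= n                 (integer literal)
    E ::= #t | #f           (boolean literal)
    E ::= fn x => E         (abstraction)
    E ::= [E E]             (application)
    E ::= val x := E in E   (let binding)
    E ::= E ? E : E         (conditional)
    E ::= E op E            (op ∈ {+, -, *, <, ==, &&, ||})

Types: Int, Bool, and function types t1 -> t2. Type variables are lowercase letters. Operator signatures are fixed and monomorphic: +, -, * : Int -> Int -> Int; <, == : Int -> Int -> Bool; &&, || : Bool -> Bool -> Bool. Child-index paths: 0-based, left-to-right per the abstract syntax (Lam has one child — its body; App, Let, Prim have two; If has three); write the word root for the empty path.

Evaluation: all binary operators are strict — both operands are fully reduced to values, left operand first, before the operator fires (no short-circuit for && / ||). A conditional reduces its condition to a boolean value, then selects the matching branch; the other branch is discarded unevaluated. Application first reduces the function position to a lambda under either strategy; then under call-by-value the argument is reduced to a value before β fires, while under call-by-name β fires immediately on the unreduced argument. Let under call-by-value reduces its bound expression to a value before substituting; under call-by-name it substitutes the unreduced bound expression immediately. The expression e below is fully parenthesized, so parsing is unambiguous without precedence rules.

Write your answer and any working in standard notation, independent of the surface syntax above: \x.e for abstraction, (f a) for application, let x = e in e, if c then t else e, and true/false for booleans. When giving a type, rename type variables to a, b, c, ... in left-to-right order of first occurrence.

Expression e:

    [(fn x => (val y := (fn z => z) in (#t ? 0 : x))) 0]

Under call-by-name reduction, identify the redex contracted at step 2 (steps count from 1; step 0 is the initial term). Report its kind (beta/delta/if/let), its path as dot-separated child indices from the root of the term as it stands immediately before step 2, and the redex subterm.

Derivation:
step 0: ((\x.(let y = (\z.z) in (if true then 0 else x))) 0)
step 1: [beta@root] (let y = (\z.z) in (if true then 0 else 0))
step 2: [let@root] (if true then 0 else 0)

Answer: let at root : (let y = (\z.z) in (if true then 0 else 0))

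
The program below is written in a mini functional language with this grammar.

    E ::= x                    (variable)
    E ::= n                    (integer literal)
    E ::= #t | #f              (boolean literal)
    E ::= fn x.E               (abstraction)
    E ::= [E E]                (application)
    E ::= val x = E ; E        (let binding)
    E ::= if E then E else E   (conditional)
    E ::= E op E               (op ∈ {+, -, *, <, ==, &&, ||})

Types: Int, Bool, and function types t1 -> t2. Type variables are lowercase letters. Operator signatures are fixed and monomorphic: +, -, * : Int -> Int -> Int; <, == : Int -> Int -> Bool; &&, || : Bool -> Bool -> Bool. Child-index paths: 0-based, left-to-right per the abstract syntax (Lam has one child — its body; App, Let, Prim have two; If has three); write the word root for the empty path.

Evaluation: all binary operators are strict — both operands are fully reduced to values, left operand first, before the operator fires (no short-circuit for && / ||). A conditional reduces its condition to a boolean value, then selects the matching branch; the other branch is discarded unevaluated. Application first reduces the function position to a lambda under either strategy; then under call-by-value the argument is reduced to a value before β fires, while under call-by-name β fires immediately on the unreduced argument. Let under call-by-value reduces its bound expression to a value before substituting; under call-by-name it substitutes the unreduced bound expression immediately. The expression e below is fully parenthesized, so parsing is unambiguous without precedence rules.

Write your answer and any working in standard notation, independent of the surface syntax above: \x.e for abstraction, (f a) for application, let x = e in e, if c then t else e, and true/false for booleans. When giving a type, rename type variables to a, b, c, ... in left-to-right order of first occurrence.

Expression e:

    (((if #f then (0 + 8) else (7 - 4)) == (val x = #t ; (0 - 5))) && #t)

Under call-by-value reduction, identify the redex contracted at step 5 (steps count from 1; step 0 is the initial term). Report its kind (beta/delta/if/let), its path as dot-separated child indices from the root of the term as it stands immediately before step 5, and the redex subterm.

Derivation:
step 0: (((if false then (0 + 8) else (7 - 4)) == (let x = true in (0 - 5))) && true)
step 1: [if@0.0] (((7 - 4) == (let x = true in (0 - 5))) && true)
step 2: [delta@0.0] ((3 == (let x = true in (0 - 5))) && true)
step 3: [let@0.1] ((3 == (0 - 5)) && true)
step 4: [delta@0.1] ((3 == -5) && true)
step 5: [delta@0] (false && true)

Answer: delta at 0 : (3 == -5)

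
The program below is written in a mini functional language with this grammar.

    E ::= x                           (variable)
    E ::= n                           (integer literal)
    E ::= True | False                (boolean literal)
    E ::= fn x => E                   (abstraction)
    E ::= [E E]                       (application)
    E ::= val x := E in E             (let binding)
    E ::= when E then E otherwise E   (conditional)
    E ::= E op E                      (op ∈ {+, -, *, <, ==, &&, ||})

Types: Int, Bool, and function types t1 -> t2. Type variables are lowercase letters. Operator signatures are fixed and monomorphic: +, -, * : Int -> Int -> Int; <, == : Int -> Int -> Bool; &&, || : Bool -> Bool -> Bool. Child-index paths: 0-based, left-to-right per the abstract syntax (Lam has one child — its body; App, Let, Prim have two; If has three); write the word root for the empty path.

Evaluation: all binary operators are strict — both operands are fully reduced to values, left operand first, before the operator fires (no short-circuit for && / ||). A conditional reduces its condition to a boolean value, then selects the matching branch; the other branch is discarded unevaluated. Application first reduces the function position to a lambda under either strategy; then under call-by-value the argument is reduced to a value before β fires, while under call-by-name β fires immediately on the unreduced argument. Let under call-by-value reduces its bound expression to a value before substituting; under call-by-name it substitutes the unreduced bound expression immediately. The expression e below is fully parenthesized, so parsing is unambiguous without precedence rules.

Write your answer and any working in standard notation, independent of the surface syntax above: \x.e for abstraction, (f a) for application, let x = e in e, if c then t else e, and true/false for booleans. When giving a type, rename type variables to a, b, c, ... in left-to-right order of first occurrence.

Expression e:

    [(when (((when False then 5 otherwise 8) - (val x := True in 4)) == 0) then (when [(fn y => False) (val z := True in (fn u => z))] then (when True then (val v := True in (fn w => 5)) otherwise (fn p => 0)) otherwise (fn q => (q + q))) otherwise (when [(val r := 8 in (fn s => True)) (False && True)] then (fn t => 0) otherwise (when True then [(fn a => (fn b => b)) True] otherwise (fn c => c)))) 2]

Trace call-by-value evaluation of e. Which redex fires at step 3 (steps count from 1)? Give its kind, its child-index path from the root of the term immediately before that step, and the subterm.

Working:
step 0: ((if (((if false then 5 else 8) - (let x = true in 4)) == 0) then (if ((\y.false) (let z = true in (\u.z))) then (if true then (let v = true in (\w.5)) else (\p.0)) else (\q.(q + q))) else (if ((let r = 8 in (\s.true)) (false && true)) then (\t.0) else (if true then ((\a.(\b.b)) true) else (\c.c)))) 2)
step 1: [if@0.0.0.0] ((if ((8 - (let x = true in 4)) == 0) then (if ((\y.false) (let z = true in (\u.z))) then (if true then (let v = true in (\w.5)) else (\p.0)) else (\q.(q + q))) else (if ((let r = 8 in (\s.true)) (false && true)) then (\t.0) else (if true then ((\a.(\b.b)) true) else (\c.c)))) 2)
step 2: [let@0.0.0.1] ((if ((8 - 4) == 0) then (if ((\y.false) (let z = true in (\u.z))) then (if true then (let v = true in (\w.5)) else (\p.0)) else (\q.(q + q))) else (if ((let r = 8 in (\s.true)) (false && true)) then (\t.0) else (if true then ((\a.(\b.b)) true) else (\c.c)))) 2)
step 3: [delta@0.0.0] ((if (4 == 0) then (if ((\y.false) (let z = true in (\u.z))) then (if true then (let v = true in (\w.5)) else (\p.0)) else (\q.(q + q))) else (if ((let r = 8 in (\s.true)) (false && true)) then (\t.0) else (if true then ((\a.(\b.b)) true) else (\c.c)))) 2)

Answer: delta at 0.0.0 : (8 - 4)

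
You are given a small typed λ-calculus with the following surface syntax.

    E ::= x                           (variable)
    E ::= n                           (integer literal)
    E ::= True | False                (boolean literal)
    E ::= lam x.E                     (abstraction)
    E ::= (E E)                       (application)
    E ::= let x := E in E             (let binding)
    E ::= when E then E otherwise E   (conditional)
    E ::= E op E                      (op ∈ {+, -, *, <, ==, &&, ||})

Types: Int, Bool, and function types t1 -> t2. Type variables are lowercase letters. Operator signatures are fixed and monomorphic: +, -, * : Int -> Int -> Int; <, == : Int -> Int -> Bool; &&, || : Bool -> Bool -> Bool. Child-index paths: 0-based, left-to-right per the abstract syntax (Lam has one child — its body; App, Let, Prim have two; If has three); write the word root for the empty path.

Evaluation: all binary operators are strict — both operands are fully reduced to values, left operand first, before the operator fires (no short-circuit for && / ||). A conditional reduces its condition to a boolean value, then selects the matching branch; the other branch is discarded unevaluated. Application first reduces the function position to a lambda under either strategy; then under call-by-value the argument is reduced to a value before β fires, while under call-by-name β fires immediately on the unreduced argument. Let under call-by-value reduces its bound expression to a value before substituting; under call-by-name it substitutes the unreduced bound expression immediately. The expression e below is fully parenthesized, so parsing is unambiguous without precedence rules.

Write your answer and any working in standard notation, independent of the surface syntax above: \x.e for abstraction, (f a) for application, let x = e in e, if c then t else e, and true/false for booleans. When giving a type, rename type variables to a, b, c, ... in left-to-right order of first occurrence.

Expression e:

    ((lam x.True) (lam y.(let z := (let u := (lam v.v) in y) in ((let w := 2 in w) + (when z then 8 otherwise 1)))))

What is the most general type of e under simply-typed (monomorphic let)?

Answer: Bool

Derivation:
\x._ : a -> Bool
v : c
\v._ : c -> c
let u : c -> c
y : b
let z : b
let w : Int
w : Int
  unify Int ~ Int
z : b
  unify b ~ Bool
  unify Int ~ Int
  unify Int ~ Int
\y._ : Bool -> Int
  unify a -> Bool ~ (Bool -> Int) -> d
  unify a ~ Bool -> Int
  unify Bool ~ d
_ _ : Bool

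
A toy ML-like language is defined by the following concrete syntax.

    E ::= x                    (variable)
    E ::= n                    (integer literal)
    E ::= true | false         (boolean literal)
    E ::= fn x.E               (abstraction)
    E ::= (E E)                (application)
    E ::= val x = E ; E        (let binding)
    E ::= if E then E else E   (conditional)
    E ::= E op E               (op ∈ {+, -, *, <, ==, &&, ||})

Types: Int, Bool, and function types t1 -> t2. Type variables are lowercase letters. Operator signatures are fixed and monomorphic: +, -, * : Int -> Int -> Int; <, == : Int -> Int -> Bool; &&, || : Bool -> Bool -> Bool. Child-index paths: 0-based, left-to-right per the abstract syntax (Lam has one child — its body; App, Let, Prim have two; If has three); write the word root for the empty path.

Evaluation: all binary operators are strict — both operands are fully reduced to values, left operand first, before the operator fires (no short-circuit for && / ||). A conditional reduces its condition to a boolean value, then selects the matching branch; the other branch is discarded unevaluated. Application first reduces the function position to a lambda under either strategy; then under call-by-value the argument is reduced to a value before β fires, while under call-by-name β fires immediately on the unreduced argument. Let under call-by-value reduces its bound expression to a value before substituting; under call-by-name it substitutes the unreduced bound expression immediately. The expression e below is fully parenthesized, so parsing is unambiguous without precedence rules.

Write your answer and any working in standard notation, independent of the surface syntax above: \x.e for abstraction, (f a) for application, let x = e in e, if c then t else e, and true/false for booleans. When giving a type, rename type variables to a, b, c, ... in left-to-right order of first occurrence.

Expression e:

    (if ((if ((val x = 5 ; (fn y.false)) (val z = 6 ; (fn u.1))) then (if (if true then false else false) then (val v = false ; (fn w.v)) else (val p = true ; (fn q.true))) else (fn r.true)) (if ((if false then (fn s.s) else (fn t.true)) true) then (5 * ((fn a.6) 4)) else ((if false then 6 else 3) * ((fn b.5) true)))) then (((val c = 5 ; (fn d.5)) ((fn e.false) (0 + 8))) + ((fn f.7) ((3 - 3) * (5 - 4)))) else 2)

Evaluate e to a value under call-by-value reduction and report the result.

Answer: 12

Derivation:
step 0: (if ((if ((let x = 5 in (\y.false)) (let z = 6 in (\u.1))) then (if (if true then false else false) then (let v = false in (\w.v)) else (let p = true in (\q.true))) else (\r.true)) (if ((if false then (\s.s) else (\t.true)) true) then (5 * ((\a.6) 4)) else ((if false then 6 else 3) * ((\b.5) true)))) then (((let c = 5 in (\d.5)) ((\e.false) (0 + 8))) + ((\f.7) ((3 - 3) * (5 - 4)))) else 2)
step 1: [let@0.0.0.0] (if ((if ((\y.false) (let z = 6 in (\u.1))) then (if (if true then false else false) then (let v = false in (\w.v)) else (let p = true in (\q.true))) else (\r.true)) (if ((if false then (\s.s) else (\t.true)) true) then (5 * ((\a.6) 4)) else ((if false then 6 else 3) * ((\b.5) true)))) then (((let c = 5 in (\d.5)) ((\e.false) (0 + 8))) + ((\f.7) ((3 - 3) * (5 - 4)))) else 2)
step 2: [let@0.0.0.1] (if ((if ((\y.false) (\u.1)) then (if (if true then false else false) then (let v = false in (\w.v)) else (let p = true in (\q.true))) else (\r.true)) (if ((if false then (\s.s) else (\t.true)) true) then (5 * ((\a.6) 4)) else ((if false then 6 else 3) * ((\b.5) true)))) then (((let c = 5 in (\d.5)) ((\e.false) (0 + 8))) + ((\f.7) ((3 - 3) * (5 - 4)))) else 2)
step 3: [beta@0.0.0] (if ((if false then (if (if true then false else false) then (let v = false in (\w.v)) else (let p = true in (\q.true))) else (\r.true)) (if ((if false then (\s.s) else (\t.true)) true) then (5 * ((\a.6) 4)) else ((if false then 6 else 3) * ((\b.5) true)))) then (((let c = 5 in (\d.5)) ((\e.false) (0 + 8))) + ((\f.7) ((3 - 3) * (5 - 4)))) else 2)
step 4: [if@0.0] (if ((\r.true) (if ((if false then (\s.s) else (\t.true)) true) then (5 * ((\a.6) 4)) else ((if false then 6 else 3) * ((\b.5) true)))) then (((let c = 5 in (\d.5)) ((\e.false) (0 + 8))) + ((\f.7) ((3 - 3) * (5 - 4)))) else 2)
step 5: [if@0.1.0.0] (if ((\r.true) (if ((\t.true) true) then (5 * ((\a.6) 4)) else ((if false then 6 else 3) * ((\b.5) true)))) then (((let c = 5 in (\d.5)) ((\e.false) (0 + 8))) + ((\f.7) ((3 - 3) * (5 - 4)))) else 2)
step 6: [beta@0.1.0] (if ((\r.true) (if true then (5 * ((\a.6) 4)) else ((if false then 6 else 3) * ((\b.5) true)))) then (((let c = 5 in (\d.5)) ((\e.false) (0 + 8))) + ((\f.7) ((3 - 3) * (5 - 4)))) else 2)
step 7: [if@0.1] (if ((\r.true) (5 * ((\a.6) 4))) then (((let c = 5 in (\d.5)) ((\e.false) (0 + 8))) + ((\f.7) ((3 - 3) * (5 - 4)))) else 2)
step 8: [beta@0.1.1] (if ((\r.true) (5 * 6)) then (((let c = 5 in (\d.5)) ((\e.false) (0 + 8))) + ((\f.7) ((3 - 3) * (5 - 4)))) else 2)
step 9: [delta@0.1] (if ((\r.true) 30) then (((let c = 5 in (\d.5)) ((\e.false) (0 + 8))) + ((\f.7) ((3 - 3) * (5 - 4)))) else 2)
step 10: [beta@0] (if true then (((let c = 5 in (\d.5)) ((\e.false) (0 + 8))) + ((\f.7) ((3 - 3) * (5 - 4)))) else 2)
step 11: [if@root] (((let c = 5 in (\d.5)) ((\e.false) (0 + 8))) + ((\f.7) ((3 - 3) * (5 - 4))))
step 12: [let@0.0] (((\d.5) ((\e.false) (0 + 8))) + ((\f.7) ((3 - 3) * (5 - 4))))
step 13: [delta@0.1.1] (((\d.5) ((\e.false) 8)) + ((\f.7) ((3 - 3) * (5 - 4))))
step 14: [beta@0.1] (((\d.5) false) + ((\f.7) ((3 - 3) * (5 - 4))))
step 15: [beta@0] (5 + ((\f.7) ((3 - 3) * (5 - 4))))
step 16: [delta@1.1.0] (5 + ((\f.7) (0 * (5 - 4))))
step 17: [delta@1.1.1] (5 + ((\f.7) (0 * 1)))
step 18: [delta@1.1] (5 + ((\f.7) 0))
step 19: [beta@1] (5 + 7)
step 20: [delta@root] 12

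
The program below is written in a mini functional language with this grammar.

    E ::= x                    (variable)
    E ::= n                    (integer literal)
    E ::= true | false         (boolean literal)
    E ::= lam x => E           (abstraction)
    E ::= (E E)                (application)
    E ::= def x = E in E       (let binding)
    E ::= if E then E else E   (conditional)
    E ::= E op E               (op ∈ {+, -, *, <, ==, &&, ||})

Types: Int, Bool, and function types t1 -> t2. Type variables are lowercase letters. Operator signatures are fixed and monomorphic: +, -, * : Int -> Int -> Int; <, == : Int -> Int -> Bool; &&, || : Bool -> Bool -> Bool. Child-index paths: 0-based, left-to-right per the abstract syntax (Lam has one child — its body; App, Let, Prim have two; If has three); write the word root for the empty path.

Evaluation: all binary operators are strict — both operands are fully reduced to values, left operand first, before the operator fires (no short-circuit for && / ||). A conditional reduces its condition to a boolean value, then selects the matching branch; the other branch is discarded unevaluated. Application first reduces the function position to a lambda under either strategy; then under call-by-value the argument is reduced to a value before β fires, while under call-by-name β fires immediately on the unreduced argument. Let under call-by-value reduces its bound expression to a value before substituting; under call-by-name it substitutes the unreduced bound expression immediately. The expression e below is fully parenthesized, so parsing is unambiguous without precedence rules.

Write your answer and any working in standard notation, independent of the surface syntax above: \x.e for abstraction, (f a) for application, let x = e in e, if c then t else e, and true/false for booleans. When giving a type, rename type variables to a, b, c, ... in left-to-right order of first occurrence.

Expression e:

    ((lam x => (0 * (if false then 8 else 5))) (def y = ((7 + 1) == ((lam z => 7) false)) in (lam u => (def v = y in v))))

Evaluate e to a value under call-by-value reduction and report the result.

Answer: 0

Derivation:
step 0: ((\x.(0 * (if false then 8 else 5))) (let y = ((7 + 1) == ((\z.7) false)) in (\u.(let v = y in v))))
step 1: [delta@1.0.0] ((\x.(0 * (if false then 8 else 5))) (let y = (8 == ((\z.7) false)) in (\u.(let v = y in v))))
step 2: [beta@1.0.1] ((\x.(0 * (if false then 8 else 5))) (let y = (8 == 7) in (\u.(let v = y in v))))
step 3: [delta@1.0] ((\x.(0 * (if false then 8 else 5))) (let y = false in (\u.(let v = y in v))))
step 4: [let@1] ((\x.(0 * (if false then 8 else 5))) (\u.(let v = false in v)))
step 5: [beta@root] (0 * (if false then 8 else 5))
step 6: [if@1] (0 * 5)
step 7: [delta@root] 0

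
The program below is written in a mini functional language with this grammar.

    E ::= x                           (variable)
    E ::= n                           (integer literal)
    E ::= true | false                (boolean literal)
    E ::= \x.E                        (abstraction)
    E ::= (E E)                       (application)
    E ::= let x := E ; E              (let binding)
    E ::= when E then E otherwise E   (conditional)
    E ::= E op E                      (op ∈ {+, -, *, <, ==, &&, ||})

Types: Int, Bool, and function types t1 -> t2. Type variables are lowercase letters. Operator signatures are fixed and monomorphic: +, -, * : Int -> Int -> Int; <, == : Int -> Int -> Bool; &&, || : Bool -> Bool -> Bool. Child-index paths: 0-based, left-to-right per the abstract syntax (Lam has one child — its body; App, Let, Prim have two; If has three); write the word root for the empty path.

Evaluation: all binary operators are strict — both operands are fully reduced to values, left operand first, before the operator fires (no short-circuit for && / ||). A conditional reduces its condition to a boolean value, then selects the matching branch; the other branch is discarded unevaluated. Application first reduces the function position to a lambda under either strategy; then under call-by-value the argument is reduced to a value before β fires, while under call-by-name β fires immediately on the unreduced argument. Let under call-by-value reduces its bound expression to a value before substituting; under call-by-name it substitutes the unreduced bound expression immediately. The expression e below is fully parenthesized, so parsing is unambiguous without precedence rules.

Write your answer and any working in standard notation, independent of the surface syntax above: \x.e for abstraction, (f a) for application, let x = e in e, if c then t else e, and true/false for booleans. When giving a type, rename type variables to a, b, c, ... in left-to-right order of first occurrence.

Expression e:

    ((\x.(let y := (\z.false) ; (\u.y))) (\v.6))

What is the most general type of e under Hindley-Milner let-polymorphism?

Answer: a -> b -> Bool

Working:
\z._ : b -> Bool
let y : forall. b -> Bool
y : d -> Bool
\u._ : c -> d -> Bool
\x._ : a -> c -> d -> Bool
\v._ : e -> Int
  unify a -> c -> d -> Bool ~ (e -> Int) -> f
  unify a ~ e -> Int
  unify c -> d -> Bool ~ f
_ _ : c -> d -> Bool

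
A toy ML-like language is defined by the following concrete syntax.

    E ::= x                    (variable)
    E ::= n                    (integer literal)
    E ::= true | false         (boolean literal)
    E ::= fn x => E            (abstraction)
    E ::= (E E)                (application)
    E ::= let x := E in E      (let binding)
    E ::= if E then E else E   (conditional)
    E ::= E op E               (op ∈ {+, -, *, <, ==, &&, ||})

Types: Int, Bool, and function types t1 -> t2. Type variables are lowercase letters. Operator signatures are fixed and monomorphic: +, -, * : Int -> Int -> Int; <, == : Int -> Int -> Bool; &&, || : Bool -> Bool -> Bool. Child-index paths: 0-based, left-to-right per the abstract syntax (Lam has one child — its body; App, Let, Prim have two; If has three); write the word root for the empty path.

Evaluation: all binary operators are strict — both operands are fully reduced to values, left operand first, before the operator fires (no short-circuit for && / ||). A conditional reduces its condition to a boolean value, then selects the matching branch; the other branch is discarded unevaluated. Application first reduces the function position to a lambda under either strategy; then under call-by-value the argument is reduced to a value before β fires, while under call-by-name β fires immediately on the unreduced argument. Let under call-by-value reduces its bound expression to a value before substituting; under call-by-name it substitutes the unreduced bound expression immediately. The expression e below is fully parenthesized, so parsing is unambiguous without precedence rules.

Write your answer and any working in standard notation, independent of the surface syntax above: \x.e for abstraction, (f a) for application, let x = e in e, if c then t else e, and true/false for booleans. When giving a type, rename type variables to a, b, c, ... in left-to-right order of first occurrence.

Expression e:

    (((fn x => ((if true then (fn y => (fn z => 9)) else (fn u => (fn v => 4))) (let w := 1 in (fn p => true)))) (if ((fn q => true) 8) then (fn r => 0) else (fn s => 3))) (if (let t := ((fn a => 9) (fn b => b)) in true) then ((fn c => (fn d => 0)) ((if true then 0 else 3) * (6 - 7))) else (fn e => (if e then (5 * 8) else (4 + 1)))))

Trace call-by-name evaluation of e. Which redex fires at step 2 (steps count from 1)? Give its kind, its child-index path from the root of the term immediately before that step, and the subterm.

Trace:
step 0: (((\x.((if true then (\y.(\z.9)) else (\u.(\v.4))) (let w = 1 in (\p.true)))) (if ((\q.true) 8) then (\r.0) else (\s.3))) (if (let t = ((\a.9) (\b.b)) in true) then ((\c.(\d.0)) ((if true then 0 else 3) * (6 - 7))) else (\e.(if e then (5 * 8) else (4 + 1)))))
step 1: [beta@0] (((if true then (\y.(\z.9)) else (\u.(\v.4))) (let w = 1 in (\p.true))) (if (let t = ((\a.9) (\b.b)) in true) then ((\c.(\d.0)) ((if true then 0 else 3) * (6 - 7))) else (\e.(if e then (5 * 8) else (4 + 1)))))
step 2: [if@0.0] (((\y.(\z.9)) (let w = 1 in (\p.true))) (if (let t = ((\a.9) (\b.b)) in true) then ((\c.(\d.0)) ((if true then 0 else 3) * (6 - 7))) else (\e.(if e then (5 * 8) else (4 + 1)))))

Answer: if at 0.0 : (if true then (\y.(\z.9)) else (\u.(\v.4)))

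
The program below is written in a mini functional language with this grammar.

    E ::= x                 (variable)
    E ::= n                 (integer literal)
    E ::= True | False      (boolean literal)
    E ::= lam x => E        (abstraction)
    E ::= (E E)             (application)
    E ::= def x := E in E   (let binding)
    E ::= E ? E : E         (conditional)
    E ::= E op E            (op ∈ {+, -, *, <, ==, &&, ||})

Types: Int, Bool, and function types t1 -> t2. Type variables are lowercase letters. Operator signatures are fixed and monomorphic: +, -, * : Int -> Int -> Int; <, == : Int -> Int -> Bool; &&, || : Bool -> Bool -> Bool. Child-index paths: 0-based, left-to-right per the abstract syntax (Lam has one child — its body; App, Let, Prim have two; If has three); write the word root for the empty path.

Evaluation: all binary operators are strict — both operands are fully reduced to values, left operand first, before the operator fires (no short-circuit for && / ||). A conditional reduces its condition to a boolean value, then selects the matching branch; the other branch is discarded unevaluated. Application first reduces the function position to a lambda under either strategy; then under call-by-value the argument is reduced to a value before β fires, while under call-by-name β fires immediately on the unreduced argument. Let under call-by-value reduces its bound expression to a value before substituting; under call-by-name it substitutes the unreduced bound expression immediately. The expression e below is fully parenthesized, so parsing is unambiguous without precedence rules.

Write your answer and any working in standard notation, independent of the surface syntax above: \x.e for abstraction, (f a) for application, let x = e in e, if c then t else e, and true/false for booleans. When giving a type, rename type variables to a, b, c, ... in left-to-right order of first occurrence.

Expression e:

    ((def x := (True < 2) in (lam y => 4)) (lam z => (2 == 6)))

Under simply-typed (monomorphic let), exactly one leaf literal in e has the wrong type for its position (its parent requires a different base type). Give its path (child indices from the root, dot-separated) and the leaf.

Working:
  unify Bool ~ Int
  FAIL: mismatch Bool ~ Int

Answer: 0.0.0 : true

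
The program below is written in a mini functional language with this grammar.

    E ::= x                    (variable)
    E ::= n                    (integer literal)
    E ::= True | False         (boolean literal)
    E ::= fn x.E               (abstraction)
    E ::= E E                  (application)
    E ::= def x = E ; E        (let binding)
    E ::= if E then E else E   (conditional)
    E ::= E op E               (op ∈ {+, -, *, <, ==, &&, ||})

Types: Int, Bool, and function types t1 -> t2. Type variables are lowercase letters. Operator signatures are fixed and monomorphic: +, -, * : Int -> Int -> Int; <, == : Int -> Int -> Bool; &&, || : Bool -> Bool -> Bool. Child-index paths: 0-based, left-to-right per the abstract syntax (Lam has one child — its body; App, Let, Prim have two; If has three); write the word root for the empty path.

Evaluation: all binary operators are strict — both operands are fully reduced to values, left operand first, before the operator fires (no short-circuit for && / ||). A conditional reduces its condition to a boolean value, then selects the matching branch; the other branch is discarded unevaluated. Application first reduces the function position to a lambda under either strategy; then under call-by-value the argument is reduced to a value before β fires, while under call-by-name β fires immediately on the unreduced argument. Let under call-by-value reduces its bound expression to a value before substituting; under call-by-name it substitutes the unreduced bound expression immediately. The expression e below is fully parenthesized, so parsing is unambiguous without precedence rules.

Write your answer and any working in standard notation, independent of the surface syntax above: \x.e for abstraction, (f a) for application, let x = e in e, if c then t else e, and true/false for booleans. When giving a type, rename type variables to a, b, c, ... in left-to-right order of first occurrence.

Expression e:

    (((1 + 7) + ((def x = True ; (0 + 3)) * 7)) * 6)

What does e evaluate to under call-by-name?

Answer: 174

Derivation:
step 0: (((1 + 7) + ((let x = true in (0 + 3)) * 7)) * 6)
step 1: [delta@0.0] ((8 + ((let x = true in (0 + 3)) * 7)) * 6)
step 2: [let@0.1.0] ((8 + ((0 + 3) * 7)) * 6)
step 3: [delta@0.1.0] ((8 + (3 * 7)) * 6)
step 4: [delta@0.1] ((8 + 21) * 6)
step 5: [delta@0] (29 * 6)
step 6: [delta@root] 174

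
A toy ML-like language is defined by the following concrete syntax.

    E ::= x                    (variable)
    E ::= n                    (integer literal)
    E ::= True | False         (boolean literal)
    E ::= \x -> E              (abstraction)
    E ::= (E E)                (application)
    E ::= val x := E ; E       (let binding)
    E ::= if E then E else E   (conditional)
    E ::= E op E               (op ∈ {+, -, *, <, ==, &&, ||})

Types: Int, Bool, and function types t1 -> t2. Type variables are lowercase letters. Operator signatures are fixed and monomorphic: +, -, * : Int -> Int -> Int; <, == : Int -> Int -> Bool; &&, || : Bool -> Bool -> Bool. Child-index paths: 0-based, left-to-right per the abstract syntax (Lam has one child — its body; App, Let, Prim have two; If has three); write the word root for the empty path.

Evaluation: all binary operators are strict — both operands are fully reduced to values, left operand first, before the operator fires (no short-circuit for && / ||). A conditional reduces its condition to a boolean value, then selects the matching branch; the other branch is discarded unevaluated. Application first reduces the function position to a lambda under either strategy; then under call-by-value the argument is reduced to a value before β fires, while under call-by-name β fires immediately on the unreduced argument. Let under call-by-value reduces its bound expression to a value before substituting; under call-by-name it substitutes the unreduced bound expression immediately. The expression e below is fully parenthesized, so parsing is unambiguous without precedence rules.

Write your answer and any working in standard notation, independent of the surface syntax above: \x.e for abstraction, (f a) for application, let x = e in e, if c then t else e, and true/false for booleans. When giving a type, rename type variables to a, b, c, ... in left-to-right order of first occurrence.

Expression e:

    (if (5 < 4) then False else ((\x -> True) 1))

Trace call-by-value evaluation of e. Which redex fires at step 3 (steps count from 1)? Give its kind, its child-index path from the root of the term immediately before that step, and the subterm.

Answer: beta at root : ((\x.true) 1)

Trace:
step 0: (if (5 < 4) then false else ((\x.true) 1))
step 1: [delta@0] (if false then false else ((\x.true) 1))
step 2: [if@root] ((\x.true) 1)
step 3: [beta@root] true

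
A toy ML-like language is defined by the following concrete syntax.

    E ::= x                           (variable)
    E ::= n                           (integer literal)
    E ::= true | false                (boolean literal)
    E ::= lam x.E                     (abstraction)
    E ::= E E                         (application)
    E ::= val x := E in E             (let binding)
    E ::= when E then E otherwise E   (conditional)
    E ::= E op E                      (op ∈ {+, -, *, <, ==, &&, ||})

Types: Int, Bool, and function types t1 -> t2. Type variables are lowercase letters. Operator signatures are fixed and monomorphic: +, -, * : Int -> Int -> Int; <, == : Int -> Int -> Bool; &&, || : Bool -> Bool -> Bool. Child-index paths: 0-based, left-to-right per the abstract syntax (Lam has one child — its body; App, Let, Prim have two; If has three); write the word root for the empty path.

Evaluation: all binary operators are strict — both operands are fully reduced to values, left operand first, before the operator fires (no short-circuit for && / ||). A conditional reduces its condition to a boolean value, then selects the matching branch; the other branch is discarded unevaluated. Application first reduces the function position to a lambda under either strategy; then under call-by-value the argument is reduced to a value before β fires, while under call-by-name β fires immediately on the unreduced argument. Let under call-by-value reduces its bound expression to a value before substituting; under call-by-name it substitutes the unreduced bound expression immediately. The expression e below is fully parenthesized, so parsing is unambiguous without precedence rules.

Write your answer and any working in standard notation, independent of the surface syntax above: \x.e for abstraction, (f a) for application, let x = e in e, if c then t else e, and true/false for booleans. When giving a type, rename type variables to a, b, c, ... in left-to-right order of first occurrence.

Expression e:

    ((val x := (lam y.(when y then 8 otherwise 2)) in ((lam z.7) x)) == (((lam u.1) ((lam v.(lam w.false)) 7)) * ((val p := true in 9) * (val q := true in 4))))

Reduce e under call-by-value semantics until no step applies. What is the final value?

Answer: false

Working:
step 0: ((let x = (\y.(if y then 8 else 2)) in ((\z.7) x)) == (((\u.1) ((\v.(\w.false)) 7)) * ((let p = true in 9) * (let q = true in 4))))
step 1: [let@0] (((\z.7) (\y.(if y then 8 else 2))) == (((\u.1) ((\v.(\w.false)) 7)) * ((let p = true in 9) * (let q = true in 4))))
step 2: [beta@0] (7 == (((\u.1) ((\v.(\w.false)) 7)) * ((let p = true in 9) * (let q = true in 4))))
step 3: [beta@1.0.1] (7 == (((\u.1) (\w.false)) * ((let p = true in 9) * (let q = true in 4))))
step 4: [beta@1.0] (7 == (1 * ((let p = true in 9) * (let q = true in 4))))
step 5: [let@1.1.0] (7 == (1 * (9 * (let q = true in 4))))
step 6: [let@1.1.1] (7 == (1 * (9 * 4)))
step 7: [delta@1.1] (7 == (1 * 36))
step 8: [delta@1] (7 == 36)
step 9: [delta@root] false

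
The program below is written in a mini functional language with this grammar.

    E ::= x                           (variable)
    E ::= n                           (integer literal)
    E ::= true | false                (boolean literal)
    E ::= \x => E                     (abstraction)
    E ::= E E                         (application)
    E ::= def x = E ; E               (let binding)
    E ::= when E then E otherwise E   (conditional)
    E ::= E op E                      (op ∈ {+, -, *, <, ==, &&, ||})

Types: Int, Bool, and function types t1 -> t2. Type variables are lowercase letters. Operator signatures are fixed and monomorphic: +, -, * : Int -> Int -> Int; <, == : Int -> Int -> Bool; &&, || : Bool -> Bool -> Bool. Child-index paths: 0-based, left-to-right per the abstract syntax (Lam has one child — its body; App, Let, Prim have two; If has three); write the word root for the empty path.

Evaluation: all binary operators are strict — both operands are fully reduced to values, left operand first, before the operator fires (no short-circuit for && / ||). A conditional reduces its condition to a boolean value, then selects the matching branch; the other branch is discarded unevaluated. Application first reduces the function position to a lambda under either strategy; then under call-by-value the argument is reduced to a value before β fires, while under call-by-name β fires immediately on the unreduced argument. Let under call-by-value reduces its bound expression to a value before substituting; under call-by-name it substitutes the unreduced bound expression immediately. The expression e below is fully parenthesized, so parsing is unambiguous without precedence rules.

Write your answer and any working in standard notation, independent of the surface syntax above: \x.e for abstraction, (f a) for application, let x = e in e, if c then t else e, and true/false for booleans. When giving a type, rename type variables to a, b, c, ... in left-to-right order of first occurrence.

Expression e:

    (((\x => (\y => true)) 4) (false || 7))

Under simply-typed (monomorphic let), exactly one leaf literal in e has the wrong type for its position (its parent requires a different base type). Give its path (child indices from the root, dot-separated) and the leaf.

Answer: 1.1 : 7

Working:
\y._ : b -> Bool
\x._ : a -> b -> Bool
  unify a -> b -> Bool ~ Int -> c
  unify a ~ Int
  unify b -> Bool ~ c
_ _ : b -> Bool
  unify Bool ~ Bool
  unify Int ~ Bool
  FAIL: mismatch Int ~ Bool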